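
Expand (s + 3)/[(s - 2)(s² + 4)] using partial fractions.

At s=2: α = (1·2 + 3)/(2² + 4) = 5/8. β = -α = -5/8, γ = 1 - 2·α = -1/4
Result: (5/8)/(s - 2) - ((5/8)s + 1/4)/(s² + 4)


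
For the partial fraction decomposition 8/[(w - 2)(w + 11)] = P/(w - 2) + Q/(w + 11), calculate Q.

Cover-up at w = -11: Q = 8/(-11 - 2) = -8/13


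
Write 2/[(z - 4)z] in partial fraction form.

2/(z - 4)z = P/(z - 4) + Q/z. P = 2/(4 - 0) = 1/2, Q = 2/(0 - 4) = -1/2
Result: (1/2)/(z - 4) - (1/2)/z


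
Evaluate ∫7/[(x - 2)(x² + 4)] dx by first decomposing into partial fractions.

Cover-up at x=2: P = 7/(2²+4) = 7/8. Coeff matching: Q = -7/8, R = -7/4. Decomposition: (7/8)/(x - 2) - ((7/8)x + 7/4)/(x² + 4). Integrate: linear → ln, quadratic → (1/2)ln + arctan: (7/8) ln|(x - 2)| - (7/16) ln(x² + 4) - (7/8) arctan(x/2) + C


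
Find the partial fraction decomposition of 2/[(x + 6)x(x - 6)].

Using cover-up method: P = 1/36, Q = -1/18, R = 1/36
Result: (1/36)/(x + 6) - (1/18)/x + (1/36)/(x - 6)


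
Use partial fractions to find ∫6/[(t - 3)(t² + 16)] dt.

Cover-up at t=3: α = 6/(3²+16) = 6/25. Coeff matching: β = -6/25, γ = -18/25. Decomposition: (6/25)/(t - 3) - ((6/25)t + 18/25)/(t² + 16). Integrate: linear → ln, quadratic → (1/2)ln + arctan: (6/25) ln|(t - 3)| - (3/25) ln(t² + 16) - (9/50) arctan(t/4) + C


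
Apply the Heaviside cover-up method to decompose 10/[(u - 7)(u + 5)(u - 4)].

Cover (u - 7), u=7: α = 10/[(7 + 5)(7 - 4)] = 5/18. Cover (u + 5), u=-5: β = 10/[(-5 - 7)(-5 - 4)] = 5/54. Cover (u - 4), u=4: γ = 10/[(4 - 7)(4 + 5)] = -10/27.
Result: (5/18)/(u - 7) + (5/54)/(u + 5) - (10/27)/(u - 4)


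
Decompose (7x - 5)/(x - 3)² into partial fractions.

(7x - 5) = P(x - 3) + Q. At x = 3: Q = 7·3 - 5 = 16. Coeff of x: P = 7
Result: 7/(x - 3) + 16/(x - 3)²


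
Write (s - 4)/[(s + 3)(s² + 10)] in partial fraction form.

At s=-3: P = (1·(-3) - 4)/((-3)² + 10) = -7/19. Q = -P = 7/19, R = 1 - (-3)·P = -2/19
Result: (-7/19)/(s + 3) + ((7/19)s - 2/19)/(s² + 10)


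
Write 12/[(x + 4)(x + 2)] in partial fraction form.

12/(x + 4)(x + 2) = P/(x + 4) + Q/(x + 2). P = 12/(-4 + 2) = -6, Q = 12/(-2 + 4) = 6
Result: -6/(x + 4) + 6/(x + 2)


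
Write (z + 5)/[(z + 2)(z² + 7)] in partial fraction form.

At z=-2: P = (1·(-2) + 5)/((-2)² + 7) = 3/11. Q = -P = -3/11, R = 1 - (-2)·P = 17/11
Result: (3/11)/(z + 2) - ((3/11)z - 17/11)/(z² + 7)


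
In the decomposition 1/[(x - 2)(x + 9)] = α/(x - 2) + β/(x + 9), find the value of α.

Cover-up at x = 2: α = 1/(2 + 9) = 1/11


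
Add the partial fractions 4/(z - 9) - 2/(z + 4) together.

Common denominator (z - 9)(z + 4). Numerator: 4(z + 4) - 2(z - 9) = (4z + 16) - (2z - 18) = 2z + 34
Result: (2z + 34)/[(z - 9)(z + 4)]


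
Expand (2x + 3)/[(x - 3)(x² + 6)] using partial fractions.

At x=3: A = (2·3 + 3)/(3² + 6) = 3/5. B = -A = -3/5, C = 2 - 3·A = 1/5
Result: (3/5)/(x - 3) - ((3/5)x - 1/5)/(x² + 6)


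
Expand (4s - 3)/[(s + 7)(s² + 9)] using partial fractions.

At s=-7: P = (4·(-7) - 3)/((-7)² + 9) = -31/58. Q = -P = 31/58, R = 4 - (-7)·P = 15/58
Result: (-31/58)/(s + 7) + ((31/58)s + 15/58)/(s² + 9)


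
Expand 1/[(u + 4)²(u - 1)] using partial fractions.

Cover-up at u=1: γ = 1/(1 + 4)² = 1/25. Cover-up at u=-4: β = 1/(-4 - 1) = -1/5. Comparing u² coeff: α = -γ = -1/25
Result: (-1/25)/(u + 4) - (1/5)/(u + 4)² + (1/25)/(u - 1)


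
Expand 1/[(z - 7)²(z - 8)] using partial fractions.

Cover-up at z=8: R = 1/(8 - 7)² = 1. Cover-up at z=7: Q = 1/(7 - 8) = -1. Comparing z² coeff: P = -R = -1
Result: -1/(z - 7) - 1/(z - 7)² + 1/(z - 8)


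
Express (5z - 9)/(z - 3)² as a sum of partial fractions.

(5z - 9) = α(z - 3) + β. At z = 3: β = 5·3 - 9 = 6. Coeff of z: α = 5
Result: 5/(z - 3) + 6/(z - 3)²


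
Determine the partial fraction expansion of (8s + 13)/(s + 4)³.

(8s + 13) = P(s + 4)² + Q(s + 4) + R. At s = -4: R = 8·(-4) + 13 = -19. Coefficients: P = 0, Q = 8
Result: 8/(s + 4)² - 19/(s + 4)³


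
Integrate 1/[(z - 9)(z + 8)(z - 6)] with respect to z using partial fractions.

Cover-up: A = 1/51, B = 1/238, C = -1/42. Decomposition: (1/51)/(z - 9) + (1/238)/(z + 8) - (1/42)/(z - 6). Integrate each term: (1/51) ln|(z - 9)| + (1/238) ln|(z + 8)| - (1/42) ln|(z - 6)| + C


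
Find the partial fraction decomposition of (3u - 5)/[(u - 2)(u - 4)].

At u=2: P = (3·2 - 5)/(2 - 4) = -1/2. At u=4: Q = (3·4 - 5)/(4 - 2) = 7/2
Result: (-1/2)/(u - 2) + (7/2)/(u - 4)


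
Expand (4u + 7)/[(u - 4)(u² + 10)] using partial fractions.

At u=4: P = (4·4 + 7)/(4² + 10) = 23/26. Q = -P = -23/26, R = 4 - 4·P = 6/13
Result: (23/26)/(u - 4) - ((23/26)u - 6/13)/(u² + 10)


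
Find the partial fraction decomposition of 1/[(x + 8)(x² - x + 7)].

Cover-up at x = -8: A = 1/((-8)² - 1·(-8) + 7) = 1/79. Then B = -A = -1/79, C = -A·(-1 - 8) = 9/79
Result: (1/79)/(x + 8) - ((1/79)x - 9/79)/(x² - x + 7)


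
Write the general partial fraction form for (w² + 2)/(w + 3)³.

Repeated linear factor (power 3): α/(w + 3) + β/(w + 3)² + γ/(w + 3)³


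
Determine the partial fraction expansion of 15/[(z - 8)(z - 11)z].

Using cover-up method: A = -5/8, B = 5/11, C = 15/88
Result: (-5/8)/(z - 8) + (5/11)/(z - 11) + (15/88)/z


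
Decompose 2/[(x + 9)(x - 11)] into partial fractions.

2/(x + 9)(x - 11) = A/(x + 9) + B/(x - 11). A = 2/(-9 - 11) = -1/10, B = 2/(11 + 9) = 1/10
Result: (-1/10)/(x + 9) + (1/10)/(x - 11)


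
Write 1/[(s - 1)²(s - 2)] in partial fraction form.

Cover-up at s=2: C = 1/(2 - 1)² = 1. Cover-up at s=1: B = 1/(1 - 2) = -1. Comparing s² coeff: A = -C = -1
Result: -1/(s - 1) - 1/(s - 1)² + 1/(s - 2)


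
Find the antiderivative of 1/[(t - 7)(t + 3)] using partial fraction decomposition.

Decompose: 1/[(t - 7)(t + 3)] = (1/10)/(t - 7) - (1/10)/(t + 3). Integrate each term: (1/10) ln|(t - 7)| - (1/10) ln|(t + 3)| + C


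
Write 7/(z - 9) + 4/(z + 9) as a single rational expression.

Common denominator (z - 9)(z + 9). Numerator: 7(z + 9) + 4(z - 9) = (7z + 63) + (4z - 36) = 11z + 27
Result: (11z + 27)/[(z - 9)(z + 9)]


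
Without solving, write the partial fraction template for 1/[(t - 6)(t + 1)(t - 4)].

Three distinct linear factors: P/(t - 6) + Q/(t + 1) + R/(t - 4)


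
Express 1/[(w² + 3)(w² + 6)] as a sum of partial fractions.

Coefficient matching gives P = R = 0, Q = 1/(6-3) = 1/3, S = -Q = -1/3
Result: (1/3)/(w² + 3) - (1/3)/(w² + 6)


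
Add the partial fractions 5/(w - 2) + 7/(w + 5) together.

Common denominator (w - 2)(w + 5). Numerator: 5(w + 5) + 7(w - 2) = (5w + 25) + (7w - 14) = 12w + 11
Result: (12w + 11)/[(w - 2)(w + 5)]


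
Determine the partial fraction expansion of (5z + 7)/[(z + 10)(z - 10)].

At z=-10: α = (5·(-10) + 7)/(-10 - 10) = 43/20. At z=10: β = (5·10 + 7)/(10 + 10) = 57/20
Result: (43/20)/(z + 10) + (57/20)/(z - 10)


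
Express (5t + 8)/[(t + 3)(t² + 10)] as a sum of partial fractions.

At t=-3: α = (5·(-3) + 8)/((-3)² + 10) = -7/19. β = -α = 7/19, γ = 5 - (-3)·α = 74/19
Result: (-7/19)/(t + 3) + ((7/19)t + 74/19)/(t² + 10)


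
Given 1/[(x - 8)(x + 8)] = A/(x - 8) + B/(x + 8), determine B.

Cover-up at x = -8: B = 1/(-8 - 8) = -1/16


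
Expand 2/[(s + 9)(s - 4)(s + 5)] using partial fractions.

Using cover-up method: A = 1/26, B = 2/117, C = -1/18
Result: (1/26)/(s + 9) + (2/117)/(s - 4) - (1/18)/(s + 5)


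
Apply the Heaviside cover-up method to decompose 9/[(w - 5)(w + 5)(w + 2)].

Cover (w - 5), w=5: P = 9/[(5 + 5)(5 + 2)] = 9/70. Cover (w + 5), w=-5: Q = 9/[(-5 - 5)(-5 + 2)] = 3/10. Cover (w + 2), w=-2: R = 9/[(-2 - 5)(-2 + 5)] = -3/7.
Result: (9/70)/(w - 5) + (3/10)/(w + 5) - (3/7)/(w + 2)


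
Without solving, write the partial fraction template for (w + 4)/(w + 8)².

Repeated linear factor: α/(w + 8) + β/(w + 8)²


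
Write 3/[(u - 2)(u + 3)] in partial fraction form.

3/(u - 2)(u + 3) = α/(u - 2) + β/(u + 3). α = 3/(2 + 3) = 3/5, β = 3/(-3 - 2) = -3/5
Result: (3/5)/(u - 2) - (3/5)/(u + 3)


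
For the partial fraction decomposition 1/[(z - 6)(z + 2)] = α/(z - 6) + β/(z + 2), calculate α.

Cover-up at z = 6: α = 1/(6 + 2) = 1/8


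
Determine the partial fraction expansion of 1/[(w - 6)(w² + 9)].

Cover-up at w = 6: α = 1/(6² + 9) = 1/45. Then β = -α = -1/45, γ = -α·(0 + 6) = -2/15
Result: (1/45)/(w - 6) - ((1/45)w + 2/15)/(w² + 9)


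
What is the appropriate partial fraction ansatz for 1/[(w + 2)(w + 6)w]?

Three distinct linear factors: P/(w + 2) + Q/(w + 6) + R/w


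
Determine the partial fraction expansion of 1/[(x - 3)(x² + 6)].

Cover-up at x = 3: P = 1/(3² + 6) = 1/15. Then Q = -P = -1/15, R = -P·(0 + 3) = -1/5
Result: (1/15)/(x - 3) - ((1/15)x + 1/5)/(x² + 6)


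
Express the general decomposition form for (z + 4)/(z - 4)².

Repeated linear factor: α/(z - 4) + β/(z - 4)²


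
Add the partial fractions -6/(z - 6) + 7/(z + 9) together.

Common denominator (z - 6)(z + 9). Numerator: -6(z + 9) + 7(z - 6) = (-6z - 54) + (7z - 42) = z - 96
Result: (z - 96)/[(z - 6)(z + 9)]


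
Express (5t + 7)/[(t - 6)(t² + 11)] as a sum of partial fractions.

At t=6: α = (5·6 + 7)/(6² + 11) = 37/47. β = -α = -37/47, γ = 5 - 6·α = 13/47
Result: (37/47)/(t - 6) - ((37/47)t - 13/47)/(t² + 11)


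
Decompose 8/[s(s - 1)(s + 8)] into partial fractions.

Using cover-up method: P = -1, Q = 8/9, R = 1/9
Result: -1/s + (8/9)/(s - 1) + (1/9)/(s + 8)


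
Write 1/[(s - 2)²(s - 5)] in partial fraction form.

Cover-up at s=5: C = 1/(5 - 2)² = 1/9. Cover-up at s=2: B = 1/(2 - 5) = -1/3. Comparing s² coeff: A = -C = -1/9
Result: (-1/9)/(s - 2) - (1/3)/(s - 2)² + (1/9)/(s - 5)


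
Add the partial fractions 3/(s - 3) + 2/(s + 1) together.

Common denominator (s - 3)(s + 1). Numerator: 3(s + 1) + 2(s - 3) = (3s + 3) + (2s - 6) = 5s - 3
Result: (5s - 3)/[(s - 3)(s + 1)]


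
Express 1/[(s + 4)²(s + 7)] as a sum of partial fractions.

Cover-up at s=-7: R = 1/(-7 + 4)² = 1/9. Cover-up at s=-4: Q = 1/(-4 + 7) = 1/3. Comparing s² coeff: P = -R = -1/9
Result: (-1/9)/(s + 4) + (1/3)/(s + 4)² + (1/9)/(s + 7)


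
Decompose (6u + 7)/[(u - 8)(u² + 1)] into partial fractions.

At u=8: α = (6·8 + 7)/(8² + 1) = 11/13. β = -α = -11/13, γ = 6 - 8·α = -10/13
Result: (11/13)/(u - 8) - ((11/13)u + 10/13)/(u² + 1)


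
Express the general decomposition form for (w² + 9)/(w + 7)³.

Repeated linear factor (power 3): α/(w + 7) + β/(w + 7)² + γ/(w + 7)³


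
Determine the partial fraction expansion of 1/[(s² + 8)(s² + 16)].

Coefficient matching gives P = R = 0, Q = 1/(16-8) = 1/8, S = -Q = -1/8
Result: (1/8)/(s² + 8) - (1/8)/(s² + 16)


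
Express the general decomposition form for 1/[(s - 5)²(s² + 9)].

Repeated linear + quadratic: P/(s - 5) + Q/(s - 5)² + (Rs + S)/(s² + 9)


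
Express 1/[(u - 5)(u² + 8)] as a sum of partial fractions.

Cover-up at u = 5: P = 1/(5² + 8) = 1/33. Then Q = -P = -1/33, R = -P·(0 + 5) = -5/33
Result: (1/33)/(u - 5) - ((1/33)u + 5/33)/(u² + 8)


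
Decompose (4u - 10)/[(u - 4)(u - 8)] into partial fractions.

At u=4: α = (4·4 - 10)/(4 - 8) = -3/2. At u=8: β = (4·8 - 10)/(8 - 4) = 11/2
Result: (-3/2)/(u - 4) + (11/2)/(u - 8)


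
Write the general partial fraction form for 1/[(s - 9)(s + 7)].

Distinct linear factors: A/(s - 9) + B/(s + 7)


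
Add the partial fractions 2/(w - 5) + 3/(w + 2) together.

Common denominator (w - 5)(w + 2). Numerator: 2(w + 2) + 3(w - 5) = (2w + 4) + (3w - 15) = 5w - 11
Result: (5w - 11)/[(w - 5)(w + 2)]


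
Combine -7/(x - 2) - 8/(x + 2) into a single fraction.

Common denominator (x - 2)(x + 2). Numerator: -7(x + 2) - 8(x - 2) = (-7x - 14) - (8x - 16) = -15x + 2
Result: (-15x + 2)/[(x - 2)(x + 2)]


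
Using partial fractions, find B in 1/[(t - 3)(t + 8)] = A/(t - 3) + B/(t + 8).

Cover-up at t = -8: B = 1/(-8 - 3) = -1/11


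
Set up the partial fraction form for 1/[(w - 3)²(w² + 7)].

Repeated linear + quadratic: α/(w - 3) + β/(w - 3)² + (γw + δ)/(w² + 7)


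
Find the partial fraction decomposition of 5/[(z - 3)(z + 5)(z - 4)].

Using cover-up method: A = -5/8, B = 5/72, C = 5/9
Result: (-5/8)/(z - 3) + (5/72)/(z + 5) + (5/9)/(z - 4)


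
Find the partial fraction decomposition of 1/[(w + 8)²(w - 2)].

Cover-up at w=2: γ = 1/(2 + 8)² = 1/100. Cover-up at w=-8: β = 1/(-8 - 2) = -1/10. Comparing w² coeff: α = -γ = -1/100
Result: (-1/100)/(w + 8) - (1/10)/(w + 8)² + (1/100)/(w - 2)


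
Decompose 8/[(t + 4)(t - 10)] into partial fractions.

8/(t + 4)(t - 10) = P/(t + 4) + Q/(t - 10). P = 8/(-4 - 10) = -4/7, Q = 8/(10 + 4) = 4/7
Result: (-4/7)/(t + 4) + (4/7)/(t - 10)


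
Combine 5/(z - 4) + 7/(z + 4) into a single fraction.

Common denominator (z - 4)(z + 4). Numerator: 5(z + 4) + 7(z - 4) = (5z + 20) + (7z - 28) = 12z - 8
Result: (12z - 8)/[(z - 4)(z + 4)]


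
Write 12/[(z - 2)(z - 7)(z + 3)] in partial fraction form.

Using cover-up method: P = -12/25, Q = 6/25, R = 6/25
Result: (-12/25)/(z - 2) + (6/25)/(z - 7) + (6/25)/(z + 3)


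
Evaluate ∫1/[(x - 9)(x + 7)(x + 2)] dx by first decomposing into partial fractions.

Cover-up: P = 1/176, Q = 1/80, R = -1/55. Decomposition: (1/176)/(x - 9) + (1/80)/(x + 7) - (1/55)/(x + 2). Integrate each term: (1/176) ln|(x - 9)| + (1/80) ln|(x + 7)| - (1/55) ln|(x + 2)| + C


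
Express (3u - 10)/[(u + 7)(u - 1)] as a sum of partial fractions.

At u=-7: α = (3·(-7) - 10)/(-7 - 1) = 31/8. At u=1: β = (3·1 - 10)/(1 + 7) = -7/8
Result: (31/8)/(u + 7) - (7/8)/(u - 1)


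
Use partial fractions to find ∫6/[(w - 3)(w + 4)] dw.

Decompose: 6/[(w - 3)(w + 4)] = (6/7)/(w - 3) - (6/7)/(w + 4). Integrate each term: (6/7) ln|(w - 3)| - (6/7) ln|(w + 4)| + C


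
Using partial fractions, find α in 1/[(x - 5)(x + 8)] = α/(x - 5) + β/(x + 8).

Cover-up at x = 5: α = 1/(5 + 8) = 1/13


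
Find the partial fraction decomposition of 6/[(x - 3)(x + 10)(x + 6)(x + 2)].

Using Heaviside cover-up: (2/195)/(x - 3) - (3/208)/(x + 10) + (1/24)/(x + 6) - (3/80)/(x + 2)


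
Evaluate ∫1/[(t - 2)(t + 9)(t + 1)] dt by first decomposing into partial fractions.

Cover-up: α = 1/33, β = 1/88, γ = -1/24. Decomposition: (1/33)/(t - 2) + (1/88)/(t + 9) - (1/24)/(t + 1). Integrate each term: (1/33) ln|(t - 2)| + (1/88) ln|(t + 9)| - (1/24) ln|(t + 1)| + C


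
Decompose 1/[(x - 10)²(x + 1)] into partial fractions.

Cover-up at x=-1: γ = 1/(-1 - 10)² = 1/121. Cover-up at x=10: β = 1/(10 + 1) = 1/11. Comparing x² coeff: α = -γ = -1/121
Result: (-1/121)/(x - 10) + (1/11)/(x - 10)² + (1/121)/(x + 1)


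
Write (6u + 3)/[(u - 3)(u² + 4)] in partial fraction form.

At u=3: P = (6·3 + 3)/(3² + 4) = 21/13. Q = -P = -21/13, R = 6 - 3·P = 15/13
Result: (21/13)/(u - 3) - ((21/13)u - 15/13)/(u² + 4)


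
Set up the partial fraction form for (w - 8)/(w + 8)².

Repeated linear factor: P/(w + 8) + Q/(w + 8)²


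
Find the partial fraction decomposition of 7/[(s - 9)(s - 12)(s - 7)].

Using cover-up method: A = -7/6, B = 7/15, C = 7/10
Result: (-7/6)/(s - 9) + (7/15)/(s - 12) + (7/10)/(s - 7)


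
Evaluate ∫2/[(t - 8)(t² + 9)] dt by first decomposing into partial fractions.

Cover-up at t=8: P = 2/(8²+9) = 2/73. Coeff matching: Q = -2/73, R = -16/73. Decomposition: (2/73)/(t - 8) - ((2/73)t + 16/73)/(t² + 9). Integrate: linear → ln, quadratic → (1/2)ln + arctan: (2/73) ln|(t - 8)| - (1/73) ln(t² + 9) - (16/219) arctan(t/3) + C


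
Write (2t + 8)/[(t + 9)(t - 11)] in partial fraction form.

At t=-9: α = (2·(-9) + 8)/(-9 - 11) = 1/2. At t=11: β = (2·11 + 8)/(11 + 9) = 3/2
Result: (1/2)/(t + 9) + (3/2)/(t - 11)


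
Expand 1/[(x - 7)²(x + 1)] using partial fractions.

Cover-up at x=-1: C = 1/(-1 - 7)² = 1/64. Cover-up at x=7: B = 1/(7 + 1) = 1/8. Comparing x² coeff: A = -C = -1/64
Result: (-1/64)/(x - 7) + (1/8)/(x - 7)² + (1/64)/(x + 1)


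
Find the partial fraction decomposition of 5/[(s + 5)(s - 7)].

5/(s + 5)(s - 7) = α/(s + 5) + β/(s - 7). α = 5/(-5 - 7) = -5/12, β = 5/(7 + 5) = 5/12
Result: (-5/12)/(s + 5) + (5/12)/(s - 7)


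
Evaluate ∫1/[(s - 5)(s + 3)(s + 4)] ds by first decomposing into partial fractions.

Cover-up: P = 1/72, Q = -1/8, R = 1/9. Decomposition: (1/72)/(s - 5) - (1/8)/(s + 3) + (1/9)/(s + 4). Integrate each term: (1/72) ln|(s - 5)| - (1/8) ln|(s + 3)| + (1/9) ln|(s + 4)| + C


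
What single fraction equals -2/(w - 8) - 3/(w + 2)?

Common denominator (w - 8)(w + 2). Numerator: -2(w + 2) - 3(w - 8) = (-2w - 4) - (3w - 24) = -5w + 20
Result: (-5w + 20)/[(w - 8)(w + 2)]


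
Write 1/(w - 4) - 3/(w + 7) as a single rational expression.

Common denominator (w - 4)(w + 7). Numerator: 1(w + 7) - 3(w - 4) = (w + 7) - (3w - 12) = -2w + 19
Result: (-2w + 19)/[(w - 4)(w + 7)]


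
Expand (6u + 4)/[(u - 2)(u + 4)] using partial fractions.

At u=2: P = (6·2 + 4)/(2 + 4) = 8/3. At u=-4: Q = (6·(-4) + 4)/(-4 - 2) = 10/3
Result: (8/3)/(u - 2) + (10/3)/(u + 4)


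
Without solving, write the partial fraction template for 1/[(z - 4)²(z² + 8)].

Repeated linear + quadratic: P/(z - 4) + Q/(z - 4)² + (Rz + S)/(z² + 8)


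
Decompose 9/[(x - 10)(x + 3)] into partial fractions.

9/(x - 10)(x + 3) = A/(x - 10) + B/(x + 3). A = 9/(10 + 3) = 9/13, B = 9/(-3 - 10) = -9/13
Result: (9/13)/(x - 10) - (9/13)/(x + 3)


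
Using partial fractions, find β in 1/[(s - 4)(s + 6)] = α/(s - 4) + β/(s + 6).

Cover-up at s = -6: β = 1/(-6 - 4) = -1/10


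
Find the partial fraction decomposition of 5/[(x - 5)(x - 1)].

5/(x - 5)(x - 1) = α/(x - 5) + β/(x - 1). α = 5/(5 - 1) = 5/4, β = 5/(1 - 5) = -5/4
Result: (5/4)/(x - 5) - (5/4)/(x - 1)


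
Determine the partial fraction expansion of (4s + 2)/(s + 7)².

(4s + 2) = A(s + 7) + B. At s = -7: B = 4·(-7) + 2 = -26. Coeff of s: A = 4
Result: 4/(s + 7) - 26/(s + 7)²


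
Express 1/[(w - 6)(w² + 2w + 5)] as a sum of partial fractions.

Cover-up at w = 6: A = 1/(6² + 2·6 + 5) = 1/53. Then B = -A = -1/53, C = -A·(2 + 6) = -8/53
Result: (1/53)/(w - 6) - ((1/53)w + 8/53)/(w² + 2w + 5)


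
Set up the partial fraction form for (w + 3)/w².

Repeated linear factor: P/w + Q/w²


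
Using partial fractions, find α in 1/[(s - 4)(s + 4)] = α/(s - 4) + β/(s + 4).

Cover-up at s = 4: α = 1/(4 + 4) = 1/8


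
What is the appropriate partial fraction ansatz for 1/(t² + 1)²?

Repeated quadratic factor: (At + B)/(t² + 1) + (Ct + D)/(t² + 1)²


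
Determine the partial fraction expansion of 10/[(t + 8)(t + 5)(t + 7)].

Using cover-up method: α = 10/3, β = 5/3, γ = -5
Result: (10/3)/(t + 8) + (5/3)/(t + 5) - 5/(t + 7)


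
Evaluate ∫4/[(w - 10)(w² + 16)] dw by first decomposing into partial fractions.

Cover-up at w=10: P = 4/(10²+16) = 1/29. Coeff matching: Q = -1/29, R = -10/29. Decomposition: (1/29)/(w - 10) - ((1/29)w + 10/29)/(w² + 16). Integrate: linear → ln, quadratic → (1/2)ln + arctan: (1/29) ln|(w - 10)| - (1/58) ln(w² + 16) - (5/58) arctan(w/4) + C


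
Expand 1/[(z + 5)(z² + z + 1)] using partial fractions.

Cover-up at z = -5: P = 1/((-5)² + 1·(-5) + 1) = 1/21. Then Q = -P = -1/21, R = -P·(1 - 5) = 4/21
Result: (1/21)/(z + 5) - ((1/21)z - 4/21)/(z² + z + 1)


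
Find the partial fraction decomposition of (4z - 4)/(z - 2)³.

(4z - 4) = P(z - 2)² + Q(z - 2) + R. At z = 2: R = 4·2 - 4 = 4. Coefficients: P = 0, Q = 4
Result: 4/(z - 2)² + 4/(z - 2)³


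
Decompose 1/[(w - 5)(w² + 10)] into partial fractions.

Cover-up at w = 5: P = 1/(5² + 10) = 1/35. Then Q = -P = -1/35, R = -P·(0 + 5) = -1/7
Result: (1/35)/(w - 5) - ((1/35)w + 1/7)/(w² + 10)


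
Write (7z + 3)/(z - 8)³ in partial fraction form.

(7z + 3) = A(z - 8)² + B(z - 8) + C. At z = 8: C = 7·8 + 3 = 59. Coefficients: A = 0, B = 7
Result: 7/(z - 8)² + 59/(z - 8)³


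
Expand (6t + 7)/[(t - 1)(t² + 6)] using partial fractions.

At t=1: A = (6·1 + 7)/(1² + 6) = 13/7. B = -A = -13/7, C = 6 - 1·A = 29/7
Result: (13/7)/(t - 1) - ((13/7)t - 29/7)/(t² + 6)


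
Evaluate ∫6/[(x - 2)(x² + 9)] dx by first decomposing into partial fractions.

Cover-up at x=2: α = 6/(2²+9) = 6/13. Coeff matching: β = -6/13, γ = -12/13. Decomposition: (6/13)/(x - 2) - ((6/13)x + 12/13)/(x² + 9). Integrate: linear → ln, quadratic → (1/2)ln + arctan: (6/13) ln|(x - 2)| - (3/13) ln(x² + 9) - (4/13) arctan(x/3) + C


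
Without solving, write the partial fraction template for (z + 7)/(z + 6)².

Repeated linear factor: P/(z + 6) + Q/(z + 6)²


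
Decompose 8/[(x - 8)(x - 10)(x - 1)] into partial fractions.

Using cover-up method: P = -4/7, Q = 4/9, R = 8/63
Result: (-4/7)/(x - 8) + (4/9)/(x - 10) + (8/63)/(x - 1)


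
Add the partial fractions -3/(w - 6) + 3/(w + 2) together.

Common denominator (w - 6)(w + 2). Numerator: -3(w + 2) + 3(w - 6) = (-3w - 6) + (3w - 18) = -24
Result: (-24)/[(w - 6)(w + 2)]


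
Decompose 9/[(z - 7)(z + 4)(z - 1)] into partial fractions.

Using cover-up method: A = 3/22, B = 9/55, C = -3/10
Result: (3/22)/(z - 7) + (9/55)/(z + 4) - (3/10)/(z - 1)


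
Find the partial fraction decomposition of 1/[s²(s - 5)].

Cover-up at s=5: C = 1/(5 - 0)² = 1/25. Cover-up at s=0: B = 1/(0 - 5) = -1/5. Comparing s² coeff: A = -C = -1/25
Result: (-1/25)/s - (1/5)/s² + (1/25)/(s - 5)


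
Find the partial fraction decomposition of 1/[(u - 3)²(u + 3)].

Cover-up at u=-3: γ = 1/(-3 - 3)² = 1/36. Cover-up at u=3: β = 1/(3 + 3) = 1/6. Comparing u² coeff: α = -γ = -1/36
Result: (-1/36)/(u - 3) + (1/6)/(u - 3)² + (1/36)/(u + 3)


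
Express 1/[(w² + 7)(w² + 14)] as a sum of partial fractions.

Coefficient matching gives A = C = 0, B = 1/(14-7) = 1/7, D = -B = -1/7
Result: (1/7)/(w² + 7) - (1/7)/(w² + 14)


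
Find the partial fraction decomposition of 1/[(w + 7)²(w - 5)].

Cover-up at w=5: γ = 1/(5 + 7)² = 1/144. Cover-up at w=-7: β = 1/(-7 - 5) = -1/12. Comparing w² coeff: α = -γ = -1/144
Result: (-1/144)/(w + 7) - (1/12)/(w + 7)² + (1/144)/(w - 5)


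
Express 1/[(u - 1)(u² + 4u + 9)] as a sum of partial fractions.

Cover-up at u = 1: P = 1/(1² + 4·1 + 9) = 1/14. Then Q = -P = -1/14, R = -P·(4 + 1) = -5/14
Result: (1/14)/(u - 1) - ((1/14)u + 5/14)/(u² + 4u + 9)


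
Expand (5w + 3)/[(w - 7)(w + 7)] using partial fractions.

At w=7: P = (5·7 + 3)/(7 + 7) = 19/7. At w=-7: Q = (5·(-7) + 3)/(-7 - 7) = 16/7
Result: (19/7)/(w - 7) + (16/7)/(w + 7)


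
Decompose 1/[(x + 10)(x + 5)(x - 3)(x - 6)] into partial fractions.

Using Heaviside cover-up: (-1/1040)/(x + 10) + (1/440)/(x + 5) - (1/312)/(x - 3) + (1/528)/(x - 6)


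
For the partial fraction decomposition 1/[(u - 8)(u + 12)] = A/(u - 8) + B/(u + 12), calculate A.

Cover-up at u = 8: A = 1/(8 + 12) = 1/20


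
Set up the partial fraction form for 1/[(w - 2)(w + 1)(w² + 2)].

Two linear + quadratic: P/(w - 2) + Q/(w + 1) + (Rw + S)/(w² + 2)


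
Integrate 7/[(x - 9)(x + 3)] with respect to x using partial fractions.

Decompose: 7/[(x - 9)(x + 3)] = (7/12)/(x - 9) - (7/12)/(x + 3). Integrate each term: (7/12) ln|(x - 9)| - (7/12) ln|(x + 3)| + C


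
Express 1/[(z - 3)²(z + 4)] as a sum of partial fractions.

Cover-up at z=-4: C = 1/(-4 - 3)² = 1/49. Cover-up at z=3: B = 1/(3 + 4) = 1/7. Comparing z² coeff: A = -C = -1/49
Result: (-1/49)/(z - 3) + (1/7)/(z - 3)² + (1/49)/(z + 4)


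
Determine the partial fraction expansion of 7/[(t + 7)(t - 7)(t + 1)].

Using cover-up method: α = 1/12, β = 1/16, γ = -7/48
Result: (1/12)/(t + 7) + (1/16)/(t - 7) - (7/48)/(t + 1)


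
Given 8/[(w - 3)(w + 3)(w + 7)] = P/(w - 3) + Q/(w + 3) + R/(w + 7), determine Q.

Cover-up at w = -3: Q = 8/[(-3 - 3)(-3 + 7)] = 8/[(-6)(4)] = -8/24 = -1/3


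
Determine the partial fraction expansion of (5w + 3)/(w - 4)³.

(5w + 3) = α(w - 4)² + β(w - 4) + γ. At w = 4: γ = 5·4 + 3 = 23. Coefficients: α = 0, β = 5
Result: 5/(w - 4)² + 23/(w - 4)³


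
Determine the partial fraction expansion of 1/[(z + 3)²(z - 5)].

Cover-up at z=5: R = 1/(5 + 3)² = 1/64. Cover-up at z=-3: Q = 1/(-3 - 5) = -1/8. Comparing z² coeff: P = -R = -1/64
Result: (-1/64)/(z + 3) - (1/8)/(z + 3)² + (1/64)/(z - 5)


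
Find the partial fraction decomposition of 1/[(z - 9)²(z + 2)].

Cover-up at z=-2: C = 1/(-2 - 9)² = 1/121. Cover-up at z=9: B = 1/(9 + 2) = 1/11. Comparing z² coeff: A = -C = -1/121
Result: (-1/121)/(z - 9) + (1/11)/(z - 9)² + (1/121)/(z + 2)


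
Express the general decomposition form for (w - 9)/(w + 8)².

Repeated linear factor: α/(w + 8) + β/(w + 8)²


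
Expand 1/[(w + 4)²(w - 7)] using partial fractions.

Cover-up at w=7: R = 1/(7 + 4)² = 1/121. Cover-up at w=-4: Q = 1/(-4 - 7) = -1/11. Comparing w² coeff: P = -R = -1/121
Result: (-1/121)/(w + 4) - (1/11)/(w + 4)² + (1/121)/(w - 7)


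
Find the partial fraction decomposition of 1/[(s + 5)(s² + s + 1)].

Cover-up at s = -5: P = 1/((-5)² + 1·(-5) + 1) = 1/21. Then Q = -P = -1/21, R = -P·(1 - 5) = 4/21
Result: (1/21)/(s + 5) - ((1/21)s - 4/21)/(s² + s + 1)


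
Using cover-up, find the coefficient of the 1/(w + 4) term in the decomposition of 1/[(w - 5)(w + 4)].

Cover (w + 4), set w=-4: 1/((w - 5) at w=-4) = 1/(-9) = -1/9


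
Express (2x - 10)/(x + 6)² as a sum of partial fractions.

(2x - 10) = α(x + 6) + β. At x = -6: β = 2·(-6) - 10 = -22. Coeff of x: α = 2
Result: 2/(x + 6) - 22/(x + 6)²


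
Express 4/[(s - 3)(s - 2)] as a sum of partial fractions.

4/(s - 3)(s - 2) = α/(s - 3) + β/(s - 2). α = 4/(3 - 2) = 4, β = 4/(2 - 3) = -4
Result: 4/(s - 3) - 4/(s - 2)


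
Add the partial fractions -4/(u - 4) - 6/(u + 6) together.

Common denominator (u - 4)(u + 6). Numerator: -4(u + 6) - 6(u - 4) = (-4u - 24) - (6u - 24) = -10u
Result: (-10u)/[(u - 4)(u + 6)]


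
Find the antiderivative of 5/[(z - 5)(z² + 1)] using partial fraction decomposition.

Cover-up at z=5: α = 5/(5²+1) = 5/26. Coeff matching: β = -5/26, γ = -25/26. Decomposition: (5/26)/(z - 5) - ((5/26)z + 25/26)/(z² + 1). Integrate: linear → ln, quadratic → (1/2)ln + arctan: (5/26) ln|(z - 5)| - (5/52) ln(z² + 1) - (25/26) arctan(z) + C


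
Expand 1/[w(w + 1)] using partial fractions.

1/w(w + 1) = A/w + B/(w + 1). A = 1/(0 + 1) = 1, B = 1/(-1 - 0) = -1
Result: 1/w - 1/(w + 1)


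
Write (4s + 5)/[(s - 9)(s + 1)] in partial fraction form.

At s=9: A = (4·9 + 5)/(9 + 1) = 41/10. At s=-1: B = (4·(-1) + 5)/(-1 - 9) = -1/10
Result: (41/10)/(s - 9) - (1/10)/(s + 1)


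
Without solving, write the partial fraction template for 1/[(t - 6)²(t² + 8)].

Repeated linear + quadratic: P/(t - 6) + Q/(t - 6)² + (Rt + S)/(t² + 8)


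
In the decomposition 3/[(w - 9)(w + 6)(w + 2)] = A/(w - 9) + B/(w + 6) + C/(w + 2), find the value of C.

Cover-up at w = -2: C = 3/[(-2 - 9)(-2 + 6)] = 3/[(-11)(4)] = -3/44


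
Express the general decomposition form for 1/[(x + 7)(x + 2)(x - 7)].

Three distinct linear factors: A/(x + 7) + B/(x + 2) + C/(x - 7)


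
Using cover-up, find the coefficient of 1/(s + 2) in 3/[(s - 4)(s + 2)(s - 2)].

Cover (s + 2), set s=-2: 3/[(-2 - 4)(-2 - 2)] = 1/8


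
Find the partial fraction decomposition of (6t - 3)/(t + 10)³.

(6t - 3) = P(t + 10)² + Q(t + 10) + R. At t = -10: R = 6·(-10) - 3 = -63. Coefficients: P = 0, Q = 6
Result: 6/(t + 10)² - 63/(t + 10)³


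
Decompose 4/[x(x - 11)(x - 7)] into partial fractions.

Using cover-up method: P = 4/77, Q = 1/11, R = -1/7
Result: (4/77)/x + (1/11)/(x - 11) - (1/7)/(x - 7)


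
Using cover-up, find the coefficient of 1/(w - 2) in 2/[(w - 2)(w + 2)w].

Cover (w - 2), set w=2: 2/[(2 + 2)(2 - 0)] = 1/4


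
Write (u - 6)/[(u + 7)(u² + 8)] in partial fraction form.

At u=-7: α = (1·(-7) - 6)/((-7)² + 8) = -13/57. β = -α = 13/57, γ = 1 - (-7)·α = -34/57
Result: (-13/57)/(u + 7) + ((13/57)u - 34/57)/(u² + 8)


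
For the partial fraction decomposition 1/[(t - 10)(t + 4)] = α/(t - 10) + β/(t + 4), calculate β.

Cover-up at t = -4: β = 1/(-4 - 10) = -1/14


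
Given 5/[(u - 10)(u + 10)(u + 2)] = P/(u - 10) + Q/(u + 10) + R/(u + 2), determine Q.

Cover-up at u = -10: Q = 5/[(-10 - 10)(-10 + 2)] = 5/[(-20)(-8)] = 5/160 = 1/32


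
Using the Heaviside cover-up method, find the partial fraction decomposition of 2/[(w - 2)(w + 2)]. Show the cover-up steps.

Cover (w - 2): set w=2, get α = 2/(2 + 2) = 1/2. Cover (w + 2): set w=-2, get β = 2/(-2 - 2) = -1/2.
Result: (1/2)/(w - 2) - (1/2)/(w + 2)


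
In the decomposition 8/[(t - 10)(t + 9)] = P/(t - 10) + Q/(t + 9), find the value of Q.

Cover-up at t = -9: Q = 8/(-9 - 10) = -8/19


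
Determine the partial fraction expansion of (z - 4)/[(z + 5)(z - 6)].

At z=-5: A = (1·(-5) - 4)/(-5 - 6) = 9/11. At z=6: B = (1·6 - 4)/(6 + 5) = 2/11
Result: (9/11)/(z + 5) + (2/11)/(z - 6)


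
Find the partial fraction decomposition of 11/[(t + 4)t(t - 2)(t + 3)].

Using Heaviside cover-up: (-11/24)/(t + 4) - (11/24)/t + (11/60)/(t - 2) + (11/15)/(t + 3)


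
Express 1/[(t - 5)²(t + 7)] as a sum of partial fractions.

Cover-up at t=-7: C = 1/(-7 - 5)² = 1/144. Cover-up at t=5: B = 1/(5 + 7) = 1/12. Comparing t² coeff: A = -C = -1/144
Result: (-1/144)/(t - 5) + (1/12)/(t - 5)² + (1/144)/(t + 7)


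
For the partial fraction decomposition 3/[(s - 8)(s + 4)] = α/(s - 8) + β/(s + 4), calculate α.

Cover-up at s = 8: α = 3/(8 + 4) = 3/12 = 1/4


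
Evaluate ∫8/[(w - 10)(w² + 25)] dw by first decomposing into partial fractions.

Cover-up at w=10: P = 8/(10²+25) = 8/125. Coeff matching: Q = -8/125, R = -16/25. Decomposition: (8/125)/(w - 10) - ((8/125)w + 16/25)/(w² + 25). Integrate: linear → ln, quadratic → (1/2)ln + arctan: (8/125) ln|(w - 10)| - (4/125) ln(w² + 25) - (16/125) arctan(w/5) + C


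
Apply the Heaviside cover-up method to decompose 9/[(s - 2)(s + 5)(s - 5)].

Cover (s - 2), s=2: A = 9/[(2 + 5)(2 - 5)] = -3/7. Cover (s + 5), s=-5: B = 9/[(-5 - 2)(-5 - 5)] = 9/70. Cover (s - 5), s=5: C = 9/[(5 - 2)(5 + 5)] = 3/10.
Result: (-3/7)/(s - 2) + (9/70)/(s + 5) + (3/10)/(s - 5)


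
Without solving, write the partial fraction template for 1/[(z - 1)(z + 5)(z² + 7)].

Two linear + quadratic: P/(z - 1) + Q/(z + 5) + (Rz + S)/(z² + 7)


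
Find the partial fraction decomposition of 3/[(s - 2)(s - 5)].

3/(s - 2)(s - 5) = α/(s - 2) + β/(s - 5). α = 3/(2 - 5) = -1, β = 3/(5 - 2) = 1
Result: -1/(s - 2) + 1/(s - 5)


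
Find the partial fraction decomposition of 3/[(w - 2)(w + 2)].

3/(w - 2)(w + 2) = A/(w - 2) + B/(w + 2). A = 3/(2 + 2) = 3/4, B = 3/(-2 - 2) = -3/4
Result: (3/4)/(w - 2) - (3/4)/(w + 2)


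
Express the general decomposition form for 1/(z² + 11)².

Repeated quadratic factor: (Pz + Q)/(z² + 11) + (Rz + S)/(z² + 11)²


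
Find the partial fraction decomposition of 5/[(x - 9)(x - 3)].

5/(x - 9)(x - 3) = α/(x - 9) + β/(x - 3). α = 5/(9 - 3) = 5/6, β = 5/(3 - 9) = -5/6
Result: (5/6)/(x - 9) - (5/6)/(x - 3)


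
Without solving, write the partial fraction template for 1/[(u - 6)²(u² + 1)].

Repeated linear + quadratic: α/(u - 6) + β/(u - 6)² + (γu + δ)/(u² + 1)


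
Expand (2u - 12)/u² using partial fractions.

(2u - 12) = Au + B. At u = 0: B = 2·0 - 12 = -12. Coeff of u: A = 2
Result: 2/u - 12/u²


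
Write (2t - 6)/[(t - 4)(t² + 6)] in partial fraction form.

At t=4: P = (2·4 - 6)/(4² + 6) = 1/11. Q = -P = -1/11, R = 2 - 4·P = 18/11
Result: (1/11)/(t - 4) - ((1/11)t - 18/11)/(t² + 6)


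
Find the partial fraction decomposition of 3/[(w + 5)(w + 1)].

3/(w + 5)(w + 1) = P/(w + 5) + Q/(w + 1). P = 3/(-5 + 1) = -3/4, Q = 3/(-1 + 5) = 3/4
Result: (-3/4)/(w + 5) + (3/4)/(w + 1)


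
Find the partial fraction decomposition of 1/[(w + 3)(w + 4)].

1/(w + 3)(w + 4) = A/(w + 3) + B/(w + 4). A = 1/(-3 + 4) = 1, B = 1/(-4 + 3) = -1
Result: 1/(w + 3) - 1/(w + 4)


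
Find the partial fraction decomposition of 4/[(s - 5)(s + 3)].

4/(s - 5)(s + 3) = A/(s - 5) + B/(s + 3). A = 4/(5 + 3) = 1/2, B = 4/(-3 - 5) = -1/2
Result: (1/2)/(s - 5) - (1/2)/(s + 3)


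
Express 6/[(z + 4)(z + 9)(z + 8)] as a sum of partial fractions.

Using cover-up method: A = 3/10, B = 6/5, C = -3/2
Result: (3/10)/(z + 4) + (6/5)/(z + 9) - (3/2)/(z + 8)


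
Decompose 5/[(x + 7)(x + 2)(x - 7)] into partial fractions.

Using cover-up method: A = 1/14, B = -1/9, C = 5/126
Result: (1/14)/(x + 7) - (1/9)/(x + 2) + (5/126)/(x - 7)


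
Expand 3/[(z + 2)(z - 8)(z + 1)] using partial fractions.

Using cover-up method: A = 3/10, B = 1/30, C = -1/3
Result: (3/10)/(z + 2) + (1/30)/(z - 8) - (1/3)/(z + 1)


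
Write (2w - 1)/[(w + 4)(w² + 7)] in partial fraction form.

At w=-4: A = (2·(-4) - 1)/((-4)² + 7) = -9/23. B = -A = 9/23, C = 2 - (-4)·A = 10/23
Result: (-9/23)/(w + 4) + ((9/23)w + 10/23)/(w² + 7)


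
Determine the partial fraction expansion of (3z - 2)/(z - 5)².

(3z - 2) = P(z - 5) + Q. At z = 5: Q = 3·5 - 2 = 13. Coeff of z: P = 3
Result: 3/(z - 5) + 13/(z - 5)²


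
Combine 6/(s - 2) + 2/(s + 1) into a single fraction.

Common denominator (s - 2)(s + 1). Numerator: 6(s + 1) + 2(s - 2) = (6s + 6) + (2s - 4) = 8s + 2
Result: (8s + 2)/[(s - 2)(s + 1)]


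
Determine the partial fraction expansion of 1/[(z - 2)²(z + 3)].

Cover-up at z=-3: R = 1/(-3 - 2)² = 1/25. Cover-up at z=2: Q = 1/(2 + 3) = 1/5. Comparing z² coeff: P = -R = -1/25
Result: (-1/25)/(z - 2) + (1/5)/(z - 2)² + (1/25)/(z + 3)


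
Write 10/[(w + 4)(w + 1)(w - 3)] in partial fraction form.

Using cover-up method: A = 10/21, B = -5/6, C = 5/14
Result: (10/21)/(w + 4) - (5/6)/(w + 1) + (5/14)/(w - 3)


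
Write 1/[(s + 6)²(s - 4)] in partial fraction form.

Cover-up at s=4: γ = 1/(4 + 6)² = 1/100. Cover-up at s=-6: β = 1/(-6 - 4) = -1/10. Comparing s² coeff: α = -γ = -1/100
Result: (-1/100)/(s + 6) - (1/10)/(s + 6)² + (1/100)/(s - 4)


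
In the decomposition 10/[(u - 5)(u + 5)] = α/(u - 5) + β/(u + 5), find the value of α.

Cover-up at u = 5: α = 10/(5 + 5) = 10/10 = 1


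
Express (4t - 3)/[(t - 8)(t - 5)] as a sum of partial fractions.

At t=8: P = (4·8 - 3)/(8 - 5) = 29/3. At t=5: Q = (4·5 - 3)/(5 - 8) = -17/3
Result: (29/3)/(t - 8) - (17/3)/(t - 5)


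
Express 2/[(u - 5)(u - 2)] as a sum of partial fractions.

2/(u - 5)(u - 2) = A/(u - 5) + B/(u - 2). A = 2/(5 - 2) = 2/3, B = 2/(2 - 5) = -2/3
Result: (2/3)/(u - 5) - (2/3)/(u - 2)


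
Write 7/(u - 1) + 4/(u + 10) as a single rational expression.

Common denominator (u - 1)(u + 10). Numerator: 7(u + 10) + 4(u - 1) = (7u + 70) + (4u - 4) = 11u + 66
Result: (11u + 66)/[(u - 1)(u + 10)]


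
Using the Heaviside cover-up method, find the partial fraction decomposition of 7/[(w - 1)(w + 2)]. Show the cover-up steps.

Cover (w - 1): set w=1, get α = 7/(1 + 2) = 7/3. Cover (w + 2): set w=-2, get β = 7/(-2 - 1) = -7/3.
Result: (7/3)/(w - 1) - (7/3)/(w + 2)


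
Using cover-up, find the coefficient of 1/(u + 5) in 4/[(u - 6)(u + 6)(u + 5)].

Cover (u + 5), set u=-5: 4/[(-5 - 6)(-5 + 6)] = -4/11


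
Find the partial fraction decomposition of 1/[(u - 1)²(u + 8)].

Cover-up at u=-8: C = 1/(-8 - 1)² = 1/81. Cover-up at u=1: B = 1/(1 + 8) = 1/9. Comparing u² coeff: A = -C = -1/81
Result: (-1/81)/(u - 1) + (1/9)/(u - 1)² + (1/81)/(u + 8)


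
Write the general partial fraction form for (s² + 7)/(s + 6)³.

Repeated linear factor (power 3): A/(s + 6) + B/(s + 6)² + C/(s + 6)³


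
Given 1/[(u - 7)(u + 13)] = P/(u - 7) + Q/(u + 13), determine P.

Cover-up at u = 7: P = 1/(7 + 13) = 1/20


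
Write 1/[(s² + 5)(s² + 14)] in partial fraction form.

Coefficient matching gives α = γ = 0, β = 1/(14-5) = 1/9, δ = -β = -1/9
Result: (1/9)/(s² + 5) - (1/9)/(s² + 14)


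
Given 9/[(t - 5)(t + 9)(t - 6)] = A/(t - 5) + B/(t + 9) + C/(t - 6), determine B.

Cover-up at t = -9: B = 9/[(-9 - 5)(-9 - 6)] = 9/[(-14)(-15)] = 9/210 = 3/70


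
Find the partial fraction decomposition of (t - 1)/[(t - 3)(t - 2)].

At t=3: α = (1·3 - 1)/(3 - 2) = 2. At t=2: β = (1·2 - 1)/(2 - 3) = -1
Result: 2/(t - 3) - 1/(t - 2)


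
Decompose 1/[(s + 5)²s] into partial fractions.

Cover-up at s=0: γ = 1/(0 + 5)² = 1/25. Cover-up at s=-5: β = 1/(-5 - 0) = -1/5. Comparing s² coeff: α = -γ = -1/25
Result: (-1/25)/(s + 5) - (1/5)/(s + 5)² + (1/25)/s


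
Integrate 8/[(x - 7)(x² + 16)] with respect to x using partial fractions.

Cover-up at x=7: α = 8/(7²+16) = 8/65. Coeff matching: β = -8/65, γ = -56/65. Decomposition: (8/65)/(x - 7) - ((8/65)x + 56/65)/(x² + 16). Integrate: linear → ln, quadratic → (1/2)ln + arctan: (8/65) ln|(x - 7)| - (4/65) ln(x² + 16) - (14/65) arctan(x/4) + C


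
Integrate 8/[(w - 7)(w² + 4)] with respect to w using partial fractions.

Cover-up at w=7: A = 8/(7²+4) = 8/53. Coeff matching: B = -8/53, C = -56/53. Decomposition: (8/53)/(w - 7) - ((8/53)w + 56/53)/(w² + 4). Integrate: linear → ln, quadratic → (1/2)ln + arctan: (8/53) ln|(w - 7)| - (4/53) ln(w² + 4) - (28/53) arctan(w/2) + C


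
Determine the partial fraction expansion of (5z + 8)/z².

(5z + 8) = Pz + Q. At z = 0: Q = 5·0 + 8 = 8. Coeff of z: P = 5
Result: 5/z + 8/z²


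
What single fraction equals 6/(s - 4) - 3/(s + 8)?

Common denominator (s - 4)(s + 8). Numerator: 6(s + 8) - 3(s - 4) = (6s + 48) - (3s - 12) = 3s + 60
Result: (3s + 60)/[(s - 4)(s + 8)]


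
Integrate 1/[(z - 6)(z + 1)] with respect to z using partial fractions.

Decompose: 1/[(z - 6)(z + 1)] = (1/7)/(z - 6) - (1/7)/(z + 1). Integrate each term: (1/7) ln|(z - 6)| - (1/7) ln|(z + 1)| + C


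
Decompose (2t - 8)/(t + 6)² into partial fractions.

(2t - 8) = α(t + 6) + β. At t = -6: β = 2·(-6) - 8 = -20. Coeff of t: α = 2
Result: 2/(t + 6) - 20/(t + 6)²


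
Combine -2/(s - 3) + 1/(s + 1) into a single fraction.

Common denominator (s - 3)(s + 1). Numerator: -2(s + 1) + 1(s - 3) = (-2s - 2) + (s - 3) = -s - 5
Result: (-s - 5)/[(s - 3)(s + 1)]


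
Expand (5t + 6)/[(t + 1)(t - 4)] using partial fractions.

At t=-1: A = (5·(-1) + 6)/(-1 - 4) = -1/5. At t=4: B = (5·4 + 6)/(4 + 1) = 26/5
Result: (-1/5)/(t + 1) + (26/5)/(t - 4)


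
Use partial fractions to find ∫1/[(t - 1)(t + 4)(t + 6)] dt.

Cover-up: A = 1/35, B = -1/10, C = 1/14. Decomposition: (1/35)/(t - 1) - (1/10)/(t + 4) + (1/14)/(t + 6). Integrate each term: (1/35) ln|(t - 1)| - (1/10) ln|(t + 4)| + (1/14) ln|(t + 6)| + C


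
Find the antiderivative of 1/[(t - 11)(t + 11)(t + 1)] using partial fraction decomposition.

Cover-up: P = 1/264, Q = 1/220, R = -1/120. Decomposition: (1/264)/(t - 11) + (1/220)/(t + 11) - (1/120)/(t + 1). Integrate each term: (1/264) ln|(t - 11)| + (1/220) ln|(t + 11)| - (1/120) ln|(t + 1)| + C


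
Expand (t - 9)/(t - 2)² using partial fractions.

(t - 9) = P(t - 2) + Q. At t = 2: Q = 1·2 - 9 = -7. Coeff of t: P = 1
Result: 1/(t - 2) - 7/(t - 2)²


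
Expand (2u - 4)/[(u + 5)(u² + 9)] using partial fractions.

At u=-5: P = (2·(-5) - 4)/((-5)² + 9) = -7/17. Q = -P = 7/17, R = 2 - (-5)·P = -1/17
Result: (-7/17)/(u + 5) + ((7/17)u - 1/17)/(u² + 9)


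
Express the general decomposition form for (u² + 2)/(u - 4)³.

Repeated linear factor (power 3): α/(u - 4) + β/(u - 4)² + γ/(u - 4)³
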